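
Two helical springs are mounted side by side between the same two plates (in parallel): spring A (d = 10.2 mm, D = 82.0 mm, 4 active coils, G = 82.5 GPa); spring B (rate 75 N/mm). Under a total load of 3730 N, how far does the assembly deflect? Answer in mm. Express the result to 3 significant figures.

29.7 mm

k_A = Gd⁴/(8D³N_a) = (82.5×10³)(10.2⁴)/(8·82.0³·4) = 50.613 N/mm
Parallel: k_eq = 50.613 + 75 = 125.61 N/mm
δ = F/k_eq = 3730/125.61 = 29.694 mm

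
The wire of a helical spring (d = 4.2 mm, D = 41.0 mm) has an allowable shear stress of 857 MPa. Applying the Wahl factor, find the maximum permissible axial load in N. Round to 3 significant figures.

529 N

C = D/d = 41.0/4.2 = 9.7619
K_W = (4C−1)/(4C−4) + 0.615/C = 38.048/35.048 + 0.0630 = 1.1486
τ_max = K·8FD/(πd³) → F_max = τ_allow·πd³/(8DK)
F_max = 857·π·4.2³/(8·41.0·1.1486) = 1.9947e+05/376.74 = 529.46 N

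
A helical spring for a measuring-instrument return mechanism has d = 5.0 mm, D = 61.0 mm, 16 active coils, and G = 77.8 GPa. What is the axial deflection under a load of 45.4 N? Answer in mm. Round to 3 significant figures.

27.1 mm

k = Gd⁴/(8D³N_a) = (77.8×10³)(5.0⁴)/(8·61.0³·16) = 1.6736 N/mm
δ = F/k = 45.4 / 1.6736 = 27.127 mm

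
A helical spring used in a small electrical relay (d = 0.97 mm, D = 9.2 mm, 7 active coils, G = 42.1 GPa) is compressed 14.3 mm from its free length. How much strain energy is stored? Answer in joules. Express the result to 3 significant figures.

k = Gd⁴/(8D³N_a) = (42.1×10³)(0.97⁴)/(8·9.2³·7) = 0.85471 N/mm
U = ½kδ² = 0.5 × 0.85471 × 14.3² = 87.39 N·mm = 0.08739 J

0.0874 J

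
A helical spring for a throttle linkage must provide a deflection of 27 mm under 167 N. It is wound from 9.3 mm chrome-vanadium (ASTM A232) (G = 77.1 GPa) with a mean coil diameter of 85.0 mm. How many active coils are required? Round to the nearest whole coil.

19

Required rate k = F/δ = 167/27 = 6.1852 N/mm
N_a = Gd⁴/(8D³k) = (77.1×10³ × 9.3⁴)/(8 × 85.0³ × 6.1852)
    = 5.76748e+08 / 3.03878e+07 = 18.98 → 19 coils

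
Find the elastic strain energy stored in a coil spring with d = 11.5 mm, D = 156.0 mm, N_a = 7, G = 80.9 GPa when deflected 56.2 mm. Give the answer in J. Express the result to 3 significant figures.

10.5 J

k = Gd⁴/(8D³N_a) = (80.9×10³)(11.5⁴)/(8·156.0³·7) = 6.6555 N/mm
U = ½kδ² = 0.5 × 6.6555 × 56.2² = 10510 N·mm = 10.51 J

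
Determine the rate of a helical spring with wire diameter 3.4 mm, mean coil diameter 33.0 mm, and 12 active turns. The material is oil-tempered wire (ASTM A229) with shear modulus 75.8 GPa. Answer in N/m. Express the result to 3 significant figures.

k = Gd⁴/(8D³N_a) = (75.8×10³ × 3.4⁴) / (8 × 33.0³ × 12)
  = 1.01294e+07 / 3.44995e+06 = 2.9361 N/mm = 2936.1 N/m

2940 N/m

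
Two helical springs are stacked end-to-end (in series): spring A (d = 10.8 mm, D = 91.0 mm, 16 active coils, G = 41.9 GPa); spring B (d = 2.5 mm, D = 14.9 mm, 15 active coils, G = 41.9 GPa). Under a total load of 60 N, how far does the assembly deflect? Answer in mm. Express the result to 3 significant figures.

k_A = Gd⁴/(8D³N_a) = (41.9×10³)(10.8⁴)/(8·91.0³·16) = 5.9098 N/mm
k_B = Gd⁴/(8D³N_a) = (41.9×10³)(2.5⁴)/(8·14.9³·15) = 4.1232 N/mm
Series: 1/k_eq = 1/5.9098 + 1/4.1232 = 0.41174; k_eq = 2.4287 N/mm
δ = F/k_eq = 60/2.4287 = 24.704 mm

24.7 mm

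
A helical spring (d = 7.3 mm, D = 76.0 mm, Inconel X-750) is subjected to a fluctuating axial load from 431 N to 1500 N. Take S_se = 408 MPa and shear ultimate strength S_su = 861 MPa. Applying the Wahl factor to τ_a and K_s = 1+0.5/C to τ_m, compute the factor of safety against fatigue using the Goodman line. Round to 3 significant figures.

C = D/d = 76.0/7.3 = 10.4110; K_W = (4C−1)/(4C−4)+0.615/C = 1.1388; K_s = 1+0.5/C = 1.0480
F_a = (F_max−F_min)/2 = 534.5 N; F_m = (F_max+F_min)/2 = 965.5 N
τ_a = K_W·8F_aD/(πd³) = 1.1388 × 265.91 = 302.81 MPa
τ_m = K_s·8F_mD/(πd³) = 1.0480 × 480.33 = 503.4 MPa
Goodman: 1/n_f = τ_a/S_se + τ_m/S_su = 302.81/408 + 503.4/861 = 0.74218 + 0.58466 = 1.3268
n_f = 1/1.3268 = 0.7537

0.754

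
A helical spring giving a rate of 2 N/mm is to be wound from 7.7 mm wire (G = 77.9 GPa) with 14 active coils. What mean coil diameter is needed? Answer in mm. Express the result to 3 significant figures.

D = (Gd⁴/(8N_a·k))^(1/3) = (77.9×10³·7.7⁴/(8·14·2))^(1/3)
  = (1.22251e+06)^(1/3) = 106.9262 mm

107 mm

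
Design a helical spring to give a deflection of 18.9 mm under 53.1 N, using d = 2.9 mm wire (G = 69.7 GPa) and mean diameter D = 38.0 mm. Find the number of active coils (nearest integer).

4

Required rate k = F/δ = 53.1/18.9 = 2.8095 N/mm
N_a = Gd⁴/(8D³k) = (69.7×10³ × 2.9⁴)/(8 × 38.0³ × 2.8095)
    = 4.92975e+06 / 1.23331e+06 = 3.997 → 4 coils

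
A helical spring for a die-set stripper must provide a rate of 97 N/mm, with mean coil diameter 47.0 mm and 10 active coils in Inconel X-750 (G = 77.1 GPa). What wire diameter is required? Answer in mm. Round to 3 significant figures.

d = (8D³N_a·k / G)^(1/4) = (8·47.0³·10·97 / (77.1×10³))^0.25
  = (10450)^0.25 = 10.1106 mm

10.1 mm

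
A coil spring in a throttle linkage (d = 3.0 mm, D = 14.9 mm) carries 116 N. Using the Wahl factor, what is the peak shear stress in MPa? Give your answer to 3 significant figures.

Spring index C = D/d = 14.9/3.0 = 4.9667
K_W = (4C−1)/(4C−4) + 0.615/C = 18.867/15.867 + 0.1238 = 1.3129
τ₀ = 8FD/(πd³) = 8·116·14.9/(π·3.0³) = 13827.2/84.823 = 163.01 MPa
τ_max = K·τ₀ = 1.3129 × 163.01 = 214.02 MPa

214 MPa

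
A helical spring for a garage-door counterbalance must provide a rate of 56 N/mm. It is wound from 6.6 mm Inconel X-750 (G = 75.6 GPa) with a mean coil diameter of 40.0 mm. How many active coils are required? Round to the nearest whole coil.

5

N_a = Gd⁴/(8D³k) = (75.6×10³ × 6.6⁴)/(8 × 40.0³ × 56)
    = 1.43449e+08 / 2.8672e+07 = 5.003 → 5 coils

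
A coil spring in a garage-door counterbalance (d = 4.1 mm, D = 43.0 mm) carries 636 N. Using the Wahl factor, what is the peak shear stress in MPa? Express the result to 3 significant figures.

Spring index C = D/d = 43.0/4.1 = 10.4878
K_W = (4C−1)/(4C−4) + 0.615/C = 40.951/37.951 + 0.0586 = 1.1377
τ₀ = 8FD/(πd³) = 8·636·43.0/(π·4.1³) = 218784/216.52 = 1010.4 MPa
τ_max = K·τ₀ = 1.1377 × 1010.4 = 1149.6 MPa

1150 MPa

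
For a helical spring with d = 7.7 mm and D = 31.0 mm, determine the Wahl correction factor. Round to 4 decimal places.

C = D/d = 31.0/7.7 = 4.0260
K_W = (4C−1)/(4C−4) + 0.615/C = 15.104/12.104 + 0.1528 = 1.4006

1.4006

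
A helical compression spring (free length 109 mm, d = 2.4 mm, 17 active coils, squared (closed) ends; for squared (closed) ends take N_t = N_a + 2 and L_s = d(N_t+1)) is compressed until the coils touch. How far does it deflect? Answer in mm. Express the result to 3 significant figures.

61.0 mm

N_t = 19; L_s = 2.4·20 = 48 mm
δ_solid = L₀ − L_s = 109 − 48 = 61 mm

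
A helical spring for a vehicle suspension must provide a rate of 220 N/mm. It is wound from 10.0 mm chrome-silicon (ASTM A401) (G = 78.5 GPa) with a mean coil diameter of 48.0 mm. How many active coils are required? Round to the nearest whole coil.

4

N_a = Gd⁴/(8D³k) = (78.5×10³ × 10.0⁴)/(8 × 48.0³ × 220)
    = 7.85e+08 / 1.94642e+08 = 4.033 → 4 coils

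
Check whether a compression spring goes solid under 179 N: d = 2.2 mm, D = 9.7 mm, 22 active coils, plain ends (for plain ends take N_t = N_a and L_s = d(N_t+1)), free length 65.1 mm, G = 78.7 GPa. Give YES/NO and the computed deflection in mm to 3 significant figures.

YES, δ = 15.6 mm

k = Gd⁴/(8D³N_a) = (78.7×10³)(2.2⁴)/(8·9.7³·22) = 11.477 N/mm
N_t = 22; L_s = 2.2·23 = 50.6 mm; δ_solid = L₀ − L_s = 65.1 − 50.6 = 14.5 mm
δ = F/k = 179/11.477 = 15.596 mm
δ ≥ δ_solid → spring goes solid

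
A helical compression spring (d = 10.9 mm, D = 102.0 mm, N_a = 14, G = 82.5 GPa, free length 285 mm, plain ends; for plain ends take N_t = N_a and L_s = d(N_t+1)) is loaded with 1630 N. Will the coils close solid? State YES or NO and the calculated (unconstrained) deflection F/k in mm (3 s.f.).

k = Gd⁴/(8D³N_a) = (82.5×10³)(10.9⁴)/(8·102.0³·14) = 9.7981 N/mm
N_t = 14; L_s = 10.9·15 = 163.5 mm; δ_solid = L₀ − L_s = 285 − 163.5 = 121.5 mm
δ = F/k = 1630/9.7981 = 166.36 mm
δ ≥ δ_solid → spring goes solid

YES, δ = 166 mm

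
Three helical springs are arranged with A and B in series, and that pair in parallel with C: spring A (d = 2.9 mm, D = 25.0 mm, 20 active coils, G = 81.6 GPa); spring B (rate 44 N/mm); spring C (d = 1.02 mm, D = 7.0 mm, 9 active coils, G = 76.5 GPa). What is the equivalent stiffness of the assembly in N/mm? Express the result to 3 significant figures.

k_A = Gd⁴/(8D³N_a) = (81.6×10³)(2.9⁴)/(8·25.0³·20) = 2.3086 N/mm
k_C = Gd⁴/(8D³N_a) = (76.5×10³)(1.02⁴)/(8·7.0³·9) = 3.353 N/mm
Springs A,B series: k_AB = 1/(1/2.3086+1/44) = 2.1935 N/mm; parallel with C: k_eq = 2.1935+3.353 = 5.5465 N/mm

5.55 N/mm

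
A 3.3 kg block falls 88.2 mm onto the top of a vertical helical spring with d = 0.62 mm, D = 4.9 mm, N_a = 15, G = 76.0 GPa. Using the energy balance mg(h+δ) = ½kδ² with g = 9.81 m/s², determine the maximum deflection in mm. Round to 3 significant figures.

k = Gd⁴/(8D³N_a) = (76.0×10³)(0.62⁴)/(8·4.9³·15) = 0.79545 N/mm
W = mg = 3.3 × 9.81 = 32.373 N
½kδ² − Wδ − Wh = 0 → δ = (W + √(W² + 2kWh))/k
δ = (32.373 + √(1048 + 4542.47))/0.79545 = (32.373 + 74.77)/0.79545 = 134.69 mm

135 mm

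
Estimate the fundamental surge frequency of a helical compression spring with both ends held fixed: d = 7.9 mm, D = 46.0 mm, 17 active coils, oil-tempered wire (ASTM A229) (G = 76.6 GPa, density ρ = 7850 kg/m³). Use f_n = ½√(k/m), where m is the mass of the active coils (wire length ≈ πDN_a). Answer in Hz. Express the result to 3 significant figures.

k = Gd⁴/(8D³N_a) = (76.6×10³)(7.9⁴)/(8·46.0³·17) = 22.538 N/mm = 22538 N/m
Wire length L = πDN_a = π·46.0·17 = 2456.7 mm
m = ρ·(πd²/4)·L = 7850 × 49.017×10⁻⁶ m² × 2.4567 m = 0.9453 kg
f_n = ½√(k/m) = 0.5·√(22538/0.9453) = 0.5·√(23843) = 77.205 Hz

77.2 Hz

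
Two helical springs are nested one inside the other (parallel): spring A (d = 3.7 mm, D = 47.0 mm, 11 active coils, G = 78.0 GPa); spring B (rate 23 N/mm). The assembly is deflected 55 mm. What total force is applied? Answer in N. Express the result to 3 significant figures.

1350 N

k_A = Gd⁴/(8D³N_a) = (78.0×10³)(3.7⁴)/(8·47.0³·11) = 1.6 N/mm
Parallel: k_eq = 1.6 + 23 = 24.6 N/mm
F = k_eq·δ = 24.6·55 = 1353 N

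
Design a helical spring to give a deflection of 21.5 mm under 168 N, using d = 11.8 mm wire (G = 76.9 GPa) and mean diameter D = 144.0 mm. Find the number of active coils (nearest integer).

Required rate k = F/δ = 168/21.5 = 7.814 N/mm
N_a = Gd⁴/(8D³k) = (76.9×10³ × 11.8⁴)/(8 × 144.0³ × 7.814)
    = 1.49092e+09 / 1.86659e+08 = 7.987 → 8 coils

8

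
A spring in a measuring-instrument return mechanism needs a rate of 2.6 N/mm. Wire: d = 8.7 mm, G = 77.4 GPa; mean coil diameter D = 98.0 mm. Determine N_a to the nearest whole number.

N_a = Gd⁴/(8D³k) = (77.4×10³ × 8.7⁴)/(8 × 98.0³ × 2.6)
    = 4.43423e+08 / 1.95768e+07 = 22.65 → 23 coils

23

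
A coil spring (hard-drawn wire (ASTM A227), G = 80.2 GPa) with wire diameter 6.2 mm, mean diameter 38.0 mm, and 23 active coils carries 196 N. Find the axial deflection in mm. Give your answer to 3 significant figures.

k = Gd⁴/(8D³N_a) = (80.2×10³)(6.2⁴)/(8·38.0³·23) = 11.737 N/mm
δ = F/k = 196 / 11.737 = 16.699 mm

16.7 mm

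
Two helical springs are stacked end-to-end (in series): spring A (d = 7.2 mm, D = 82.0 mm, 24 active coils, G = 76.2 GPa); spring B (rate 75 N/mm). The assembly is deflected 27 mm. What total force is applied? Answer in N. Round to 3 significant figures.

k_A = Gd⁴/(8D³N_a) = (76.2×10³)(7.2⁴)/(8·82.0³·24) = 1.9344 N/mm
Series: 1/k_eq = 1/1.9344 + 1/75 = 0.53029; k_eq = 1.8857 N/mm
F = k_eq·δ = 1.8857·27 = 50.915 N

50.9 N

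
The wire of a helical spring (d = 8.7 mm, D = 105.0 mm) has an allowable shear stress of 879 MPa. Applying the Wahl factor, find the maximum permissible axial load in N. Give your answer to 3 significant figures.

1940 N

C = D/d = 105.0/8.7 = 12.0690
K_W = (4C−1)/(4C−4) + 0.615/C = 47.276/44.276 + 0.0510 = 1.1187
τ_max = K·8FD/(πd³) → F_max = τ_allow·πd³/(8DK)
F_max = 879·π·8.7³/(8·105.0·1.1187) = 1.8184e+06/939.72 = 1935.1 N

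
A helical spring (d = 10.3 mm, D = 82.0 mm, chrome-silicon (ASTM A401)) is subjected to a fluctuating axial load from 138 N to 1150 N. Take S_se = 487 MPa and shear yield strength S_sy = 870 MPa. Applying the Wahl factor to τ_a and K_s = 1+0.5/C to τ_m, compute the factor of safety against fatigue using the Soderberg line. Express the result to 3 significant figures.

C = D/d = 82.0/10.3 = 7.9612; K_W = (4C−1)/(4C−4)+0.615/C = 1.1850; K_s = 1+0.5/C = 1.0628
F_a = (F_max−F_min)/2 = 506 N; F_m = (F_max+F_min)/2 = 644 N
τ_a = K_W·8F_aD/(πd³) = 1.1850 × 96.693 = 114.58 MPa
τ_m = K_s·8F_mD/(πd³) = 1.0628 × 123.06 = 130.79 MPa
Soderberg: 1/n_f = τ_a/S_se + τ_m/S_sy = 114.58/487 + 130.79/870 = 0.23528 + 0.15034 = 0.38561
n_f = 1/0.38561 = 2.593

2.59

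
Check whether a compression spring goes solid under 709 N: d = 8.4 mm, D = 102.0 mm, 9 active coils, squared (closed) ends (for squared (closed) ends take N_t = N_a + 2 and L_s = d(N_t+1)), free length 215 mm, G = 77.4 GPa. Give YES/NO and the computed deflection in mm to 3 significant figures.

YES, δ = 141 mm

k = Gd⁴/(8D³N_a) = (77.4×10³)(8.4⁴)/(8·102.0³·9) = 5.0434 N/mm
N_t = 11; L_s = 8.4·12 = 100.8 mm; δ_solid = L₀ − L_s = 215 − 100.8 = 114.2 mm
δ = F/k = 709/5.0434 = 140.58 mm
δ ≥ δ_solid → spring goes solid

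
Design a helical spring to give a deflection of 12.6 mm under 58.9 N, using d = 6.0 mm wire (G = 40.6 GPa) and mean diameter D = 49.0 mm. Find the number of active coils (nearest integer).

Required rate k = F/δ = 58.9/12.6 = 4.6746 N/mm
N_a = Gd⁴/(8D³k) = (40.6×10³ × 6.0⁴)/(8 × 49.0³ × 4.6746)
    = 5.26176e+07 / 4.3997e+06 = 11.96 → 12 coils

12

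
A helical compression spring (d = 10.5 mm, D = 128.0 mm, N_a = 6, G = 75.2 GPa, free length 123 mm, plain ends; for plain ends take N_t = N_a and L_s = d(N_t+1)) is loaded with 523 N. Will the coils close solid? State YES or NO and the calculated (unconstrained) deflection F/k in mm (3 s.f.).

k = Gd⁴/(8D³N_a) = (75.2×10³)(10.5⁴)/(8·128.0³·6) = 9.0804 N/mm
N_t = 6; L_s = 10.5·7 = 73.5 mm; δ_solid = L₀ − L_s = 123 − 73.5 = 49.5 mm
δ = F/k = 523/9.0804 = 57.597 mm
δ ≥ δ_solid → spring goes solid

YES, δ = 57.6 mm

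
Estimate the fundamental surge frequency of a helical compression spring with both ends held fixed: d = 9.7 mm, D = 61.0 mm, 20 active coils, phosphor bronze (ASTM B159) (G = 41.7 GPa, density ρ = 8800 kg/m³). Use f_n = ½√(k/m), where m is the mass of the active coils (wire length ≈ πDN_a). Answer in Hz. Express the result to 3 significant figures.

k = Gd⁴/(8D³N_a) = (41.7×10³)(9.7⁴)/(8·61.0³·20) = 10.165 N/mm = 10165 N/m
Wire length L = πDN_a = π·61.0·20 = 3832.7 mm
m = ρ·(πd²/4)·L = 8800 × 73.898×10⁻⁶ m² × 3.8327 m = 2.4924 kg
f_n = ½√(k/m) = 0.5·√(10165/2.4924) = 0.5·√(4078.4) = 31.931 Hz

31.9 Hz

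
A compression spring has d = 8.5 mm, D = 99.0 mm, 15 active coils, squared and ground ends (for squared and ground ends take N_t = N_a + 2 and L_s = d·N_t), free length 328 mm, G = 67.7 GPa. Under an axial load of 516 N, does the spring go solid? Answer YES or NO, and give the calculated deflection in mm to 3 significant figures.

k = Gd⁴/(8D³N_a) = (67.7×10³)(8.5⁴)/(8·99.0³·15) = 3.0351 N/mm
N_t = 17; L_s = 8.5·17 = 144.5 mm; δ_solid = L₀ − L_s = 328 − 144.5 = 183.5 mm
δ = F/k = 516/3.0351 = 170.01 mm
δ < δ_solid → spring does not go solid

NO, δ = 170 mm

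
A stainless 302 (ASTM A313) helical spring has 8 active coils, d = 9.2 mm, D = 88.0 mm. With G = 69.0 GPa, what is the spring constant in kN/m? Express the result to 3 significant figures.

11.3 kN/m

k = Gd⁴/(8D³N_a) = (69.0×10³ × 9.2⁴) / (8 × 88.0³ × 8)
  = 4.94311e+08 / 4.36142e+07 = 11.334 N/mm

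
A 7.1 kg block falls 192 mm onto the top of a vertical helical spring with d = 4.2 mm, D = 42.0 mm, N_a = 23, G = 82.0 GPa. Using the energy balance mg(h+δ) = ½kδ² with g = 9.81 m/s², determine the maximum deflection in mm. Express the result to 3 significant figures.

162 mm

k = Gd⁴/(8D³N_a) = (82.0×10³)(4.2⁴)/(8·42.0³·23) = 1.8717 N/mm
W = mg = 7.1 × 9.81 = 69.651 N
½kδ² − Wδ − Wh = 0 → δ = (W + √(W² + 2kWh))/k
δ = (69.651 + √(4851.3 + 50061.5))/1.8717 = (69.651 + 234.33)/1.8717 = 162.41 mm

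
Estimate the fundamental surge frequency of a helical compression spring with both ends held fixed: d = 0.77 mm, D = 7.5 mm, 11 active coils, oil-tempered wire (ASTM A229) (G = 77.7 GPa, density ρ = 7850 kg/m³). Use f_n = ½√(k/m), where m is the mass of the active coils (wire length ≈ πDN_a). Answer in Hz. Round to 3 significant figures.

k = Gd⁴/(8D³N_a) = (77.7×10³)(0.77⁴)/(8·7.5³·11) = 0.73573 N/mm = 735.73 N/m
Wire length L = πDN_a = π·7.5·11 = 259.18 mm
m = ρ·(πd²/4)·L = 7850 × 0.46566×10⁻⁶ m² × 0.25918 m = 0.00094742 kg
f_n = ½√(k/m) = 0.5·√(735.73/0.00094742) = 0.5·√(7.7656e+05) = 440.61 Hz

441 Hz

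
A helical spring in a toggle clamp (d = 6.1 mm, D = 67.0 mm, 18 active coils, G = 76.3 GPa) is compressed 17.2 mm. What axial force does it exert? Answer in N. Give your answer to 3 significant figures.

k = Gd⁴/(8D³N_a) = (76.3×10³)(6.1⁴)/(8·67.0³·18) = 2.4393 N/mm
F = k·δ = 2.4393 × 17.2 = 41.955 N

42.0 N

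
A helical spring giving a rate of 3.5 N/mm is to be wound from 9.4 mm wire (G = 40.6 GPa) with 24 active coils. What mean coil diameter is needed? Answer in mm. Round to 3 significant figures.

D = (Gd⁴/(8N_a·k))^(1/3) = (40.6×10³·9.4⁴/(8·24·3.5))^(1/3)
  = (471702)^(1/3) = 77.8436 mm

77.8 mm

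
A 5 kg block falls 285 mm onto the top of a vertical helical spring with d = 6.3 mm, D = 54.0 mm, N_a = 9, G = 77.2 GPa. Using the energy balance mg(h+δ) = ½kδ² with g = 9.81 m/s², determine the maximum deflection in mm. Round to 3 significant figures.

55.8 mm

k = Gd⁴/(8D³N_a) = (77.2×10³)(6.3⁴)/(8·54.0³·9) = 10.727 N/mm
W = mg = 5 × 9.81 = 49.05 N
½kδ² − Wδ − Wh = 0 → δ = (W + √(W² + 2kWh))/k
δ = (49.05 + √(2405.9 + 299902))/10.727 = (49.05 + 549.83)/10.727 = 55.83 mm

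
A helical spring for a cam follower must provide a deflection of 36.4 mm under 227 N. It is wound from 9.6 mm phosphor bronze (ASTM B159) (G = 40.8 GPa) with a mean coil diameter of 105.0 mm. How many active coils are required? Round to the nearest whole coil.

Required rate k = F/δ = 227/36.4 = 6.2363 N/mm
N_a = Gd⁴/(8D³k) = (40.8×10³ × 9.6⁴)/(8 × 105.0³ × 6.2363)
    = 3.46533e+08 / 5.7754e+07 = 6 → 6 coils

6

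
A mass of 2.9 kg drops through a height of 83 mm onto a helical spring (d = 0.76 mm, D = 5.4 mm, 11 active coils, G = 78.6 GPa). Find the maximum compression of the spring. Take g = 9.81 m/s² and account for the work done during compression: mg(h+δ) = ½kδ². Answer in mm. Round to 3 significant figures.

k = Gd⁴/(8D³N_a) = (78.6×10³)(0.76⁴)/(8·5.4³·11) = 1.8924 N/mm
W = mg = 2.9 × 9.81 = 28.449 N
½kδ² − Wδ − Wh = 0 → δ = (W + √(W² + 2kWh))/k
δ = (28.449 + √(809.35 + 8936.92))/1.8924 = (28.449 + 98.723)/1.8924 = 67.202 mm

67.2 mm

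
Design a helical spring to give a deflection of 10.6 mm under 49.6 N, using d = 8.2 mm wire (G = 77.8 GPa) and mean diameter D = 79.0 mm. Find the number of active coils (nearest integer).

19

Required rate k = F/δ = 49.6/10.6 = 4.6792 N/mm
N_a = Gd⁴/(8D³k) = (77.8×10³ × 8.2⁴)/(8 × 79.0³ × 4.6792)
    = 3.51751e+08 / 1.84564e+07 = 19.06 → 19 coils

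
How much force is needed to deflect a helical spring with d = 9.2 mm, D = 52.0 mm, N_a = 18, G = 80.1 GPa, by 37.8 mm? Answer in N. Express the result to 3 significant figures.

1070 N

k = Gd⁴/(8D³N_a) = (80.1×10³)(9.2⁴)/(8·52.0³·18) = 28.341 N/mm
F = k·δ = 28.341 × 37.8 = 1071.3 N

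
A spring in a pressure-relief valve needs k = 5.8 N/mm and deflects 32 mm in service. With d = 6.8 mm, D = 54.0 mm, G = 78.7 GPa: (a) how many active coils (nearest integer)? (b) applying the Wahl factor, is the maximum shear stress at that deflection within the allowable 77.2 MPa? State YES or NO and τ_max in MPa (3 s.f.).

N_a = Gd⁴/(8D³k) = (78.7×10³)(6.8⁴)/(8·54.0³·5.8) = 23.03 → N_a = 23
Actual rate k = Gd⁴/(8D³·23) = 5.8078 N/mm
Working load F = kδ = 5.8078·32 = 185.85 N
C = 54.0/6.8 = 7.9412; K_W = (4C−1)/(4C−4)+0.615/C = 1.1855
τ_max = K_W·8FD/(πd³) = 1.1855·81.277 = 96.354 MPa
τ_max > 77.2 MPa → exceeds allowable

(a) 23 coils; (b) NO, τ_max = 96.4 MPa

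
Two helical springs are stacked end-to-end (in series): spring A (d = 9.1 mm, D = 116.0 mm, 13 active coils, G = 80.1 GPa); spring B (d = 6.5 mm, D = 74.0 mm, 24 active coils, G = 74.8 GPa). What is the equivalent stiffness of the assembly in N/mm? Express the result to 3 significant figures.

1.14 N/mm

k_A = Gd⁴/(8D³N_a) = (80.1×10³)(9.1⁴)/(8·116.0³·13) = 3.3837 N/mm
k_B = Gd⁴/(8D³N_a) = (74.8×10³)(6.5⁴)/(8·74.0³·24) = 1.7162 N/mm
Series: 1/k_eq = 1/3.3837 + 1/1.7162 = 0.87823; k_eq = 1.1387 N/mm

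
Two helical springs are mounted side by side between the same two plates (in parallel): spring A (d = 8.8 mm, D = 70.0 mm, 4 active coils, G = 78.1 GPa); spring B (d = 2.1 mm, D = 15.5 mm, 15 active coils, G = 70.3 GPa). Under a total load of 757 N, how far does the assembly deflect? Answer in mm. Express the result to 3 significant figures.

16.6 mm

k_A = Gd⁴/(8D³N_a) = (78.1×10³)(8.8⁴)/(8·70.0³·4) = 42.671 N/mm
k_B = Gd⁴/(8D³N_a) = (70.3×10³)(2.1⁴)/(8·15.5³·15) = 3.0595 N/mm
Parallel: k_eq = 42.671 + 3.0595 = 45.731 N/mm
δ = F/k_eq = 757/45.731 = 16.553 mm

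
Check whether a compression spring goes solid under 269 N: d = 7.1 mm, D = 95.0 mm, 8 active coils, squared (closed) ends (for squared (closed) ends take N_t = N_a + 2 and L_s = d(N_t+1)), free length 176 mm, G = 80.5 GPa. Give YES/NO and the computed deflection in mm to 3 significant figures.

NO, δ = 72.2 mm

k = Gd⁴/(8D³N_a) = (80.5×10³)(7.1⁴)/(8·95.0³·8) = 3.728 N/mm
N_t = 10; L_s = 7.1·11 = 78.1 mm; δ_solid = L₀ − L_s = 176 − 78.1 = 97.9 mm
δ = F/k = 269/3.728 = 72.156 mm
δ < δ_solid → spring does not go solid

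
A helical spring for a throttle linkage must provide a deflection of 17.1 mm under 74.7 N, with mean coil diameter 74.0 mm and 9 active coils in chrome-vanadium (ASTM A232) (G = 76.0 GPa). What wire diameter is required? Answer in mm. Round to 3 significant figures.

Required rate k = F/δ = 74.7/17.1 = 4.3684 N/mm
d = (8D³N_a·k / G)^(1/4) = (8·74.0³·9·4.3684 / (76.0×10³))^0.25
  = (1677)^0.25 = 6.3993 mm

6.40 mm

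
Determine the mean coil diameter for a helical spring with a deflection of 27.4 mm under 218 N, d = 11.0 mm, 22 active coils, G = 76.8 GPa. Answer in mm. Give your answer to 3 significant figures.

92.9 mm

Required rate k = F/δ = 218/27.4 = 7.9562 N/mm
D = (Gd⁴/(8N_a·k))^(1/3) = (76.8×10³·11.0⁴/(8·22·7.9562))^(1/3)
  = (802996)^(1/3) = 92.9475 mm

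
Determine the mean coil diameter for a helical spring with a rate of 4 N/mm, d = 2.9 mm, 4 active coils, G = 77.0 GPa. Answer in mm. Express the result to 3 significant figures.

34.9 mm

D = (Gd⁴/(8N_a·k))^(1/3) = (77.0×10³·2.9⁴/(8·4·4))^(1/3)
  = (42547.4)^(1/3) = 34.9106 mm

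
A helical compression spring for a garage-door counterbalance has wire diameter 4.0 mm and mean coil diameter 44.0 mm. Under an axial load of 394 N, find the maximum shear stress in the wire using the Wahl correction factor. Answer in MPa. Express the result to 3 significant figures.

780 MPa

Spring index C = D/d = 44.0/4.0 = 11.0000
K_W = (4C−1)/(4C−4) + 0.615/C = 43.000/40.000 + 0.0559 = 1.1309
τ₀ = 8FD/(πd³) = 8·394·44.0/(π·4.0³) = 138688/201.06 = 689.78 MPa
τ_max = K·τ₀ = 1.1309 × 689.78 = 780.08 MPa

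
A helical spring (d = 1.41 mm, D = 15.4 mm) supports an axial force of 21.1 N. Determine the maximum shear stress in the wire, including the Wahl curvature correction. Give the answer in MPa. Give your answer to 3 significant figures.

334 MPa

Spring index C = D/d = 15.4/1.41 = 10.9220
K_W = (4C−1)/(4C−4) + 0.615/C = 42.688/39.688 + 0.0563 = 1.1319
τ₀ = 8FD/(πd³) = 8·21.1·15.4/(π·1.41³) = 2599.52/8.8066 = 295.18 MPa
τ_max = K·τ₀ = 1.1319 × 295.18 = 334.11 MPa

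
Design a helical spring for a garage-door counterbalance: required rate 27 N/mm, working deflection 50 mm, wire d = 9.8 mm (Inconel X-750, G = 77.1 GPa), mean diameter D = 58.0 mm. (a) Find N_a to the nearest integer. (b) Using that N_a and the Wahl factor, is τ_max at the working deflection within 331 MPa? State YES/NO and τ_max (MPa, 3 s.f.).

(a) 17 coils; (b) YES, τ_max = 264 MPa

N_a = Gd⁴/(8D³k) = (77.1×10³)(9.8⁴)/(8·58.0³·27) = 16.87 → N_a = 17
Actual rate k = Gd⁴/(8D³·17) = 26.8 N/mm
Working load F = kδ = 26.8·50 = 1340 N
C = 58.0/9.8 = 5.9184; K_W = (4C−1)/(4C−4)+0.615/C = 1.2564
τ_max = K_W·8FD/(πd³) = 1.2564·210.28 = 264.2 MPa
τ_max ≤ 331 MPa → acceptable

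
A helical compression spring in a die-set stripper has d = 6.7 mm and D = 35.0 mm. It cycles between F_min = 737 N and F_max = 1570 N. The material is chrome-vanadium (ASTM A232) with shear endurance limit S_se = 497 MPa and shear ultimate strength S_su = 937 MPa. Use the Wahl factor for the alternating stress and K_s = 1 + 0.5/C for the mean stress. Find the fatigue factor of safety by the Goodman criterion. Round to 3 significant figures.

1.39

C = D/d = 35.0/6.7 = 5.2239; K_W = (4C−1)/(4C−4)+0.615/C = 1.2953; K_s = 1+0.5/C = 1.0957
F_a = (F_max−F_min)/2 = 416.5 N; F_m = (F_max+F_min)/2 = 1153.5 N
τ_a = K_W·8F_aD/(πd³) = 1.2953 × 123.42 = 159.87 MPa
τ_m = K_s·8F_mD/(πd³) = 1.0957 × 341.82 = 374.54 MPa
Goodman: 1/n_f = τ_a/S_se + τ_m/S_su = 159.87/497 + 374.54/937 = 0.32167 + 0.39972 = 0.72139
n_f = 1/0.72139 = 1.386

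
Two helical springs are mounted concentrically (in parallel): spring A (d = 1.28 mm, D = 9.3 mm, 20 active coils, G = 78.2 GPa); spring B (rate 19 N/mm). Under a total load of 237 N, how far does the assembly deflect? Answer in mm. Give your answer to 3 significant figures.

11.5 mm

k_A = Gd⁴/(8D³N_a) = (78.2×10³)(1.28⁴)/(8·9.3³·20) = 1.6311 N/mm
Parallel: k_eq = 1.6311 + 19 = 20.631 N/mm
δ = F/k_eq = 237/20.631 = 11.488 mm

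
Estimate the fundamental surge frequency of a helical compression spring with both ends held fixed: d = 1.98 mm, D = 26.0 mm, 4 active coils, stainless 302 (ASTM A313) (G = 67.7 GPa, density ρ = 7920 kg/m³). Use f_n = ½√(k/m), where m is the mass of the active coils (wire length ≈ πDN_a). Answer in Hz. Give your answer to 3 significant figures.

241 Hz

k = Gd⁴/(8D³N_a) = (67.7×10³)(1.98⁴)/(8·26.0³·4) = 1.85 N/mm = 1850 N/m
Wire length L = πDN_a = π·26.0·4 = 326.73 mm
m = ρ·(πd²/4)·L = 7920 × 3.0791×10⁻⁶ m² × 0.32673 m = 0.0079676 kg
f_n = ½√(k/m) = 0.5·√(1850/0.0079676) = 0.5·√(2.3219e+05) = 240.93 Hz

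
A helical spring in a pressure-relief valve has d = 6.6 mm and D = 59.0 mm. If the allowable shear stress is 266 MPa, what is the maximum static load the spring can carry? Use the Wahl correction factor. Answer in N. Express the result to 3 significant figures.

438 N

C = D/d = 59.0/6.6 = 8.9394
K_W = (4C−1)/(4C−4) + 0.615/C = 34.758/31.758 + 0.0688 = 1.1633
τ_max = K·8FD/(πd³) → F_max = τ_allow·πd³/(8DK)
F_max = 266·π·6.6³/(8·59.0·1.1633) = 2.4025e+05/549.06 = 437.57 N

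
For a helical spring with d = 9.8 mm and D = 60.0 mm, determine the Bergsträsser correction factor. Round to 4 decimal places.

1.2327

C = D/d = 60.0/9.8 = 6.1224
K_B = (4C+2)/(4C−3) = 26.490/21.490 = 1.2327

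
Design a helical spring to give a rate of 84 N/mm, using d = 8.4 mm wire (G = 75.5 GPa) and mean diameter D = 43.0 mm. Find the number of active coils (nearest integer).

N_a = Gd⁴/(8D³k) = (75.5×10³ × 8.4⁴)/(8 × 43.0³ × 84)
    = 3.75893e+08 / 5.34287e+07 = 7.035 → 7 coils

7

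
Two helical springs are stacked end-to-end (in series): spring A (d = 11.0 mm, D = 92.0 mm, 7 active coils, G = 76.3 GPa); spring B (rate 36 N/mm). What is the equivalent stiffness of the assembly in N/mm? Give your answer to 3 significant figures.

15.0 N/mm

k_A = Gd⁴/(8D³N_a) = (76.3×10³)(11.0⁴)/(8·92.0³·7) = 25.618 N/mm
Series: 1/k_eq = 1/25.618 + 1/36 = 0.066813; k_eq = 14.967 N/mm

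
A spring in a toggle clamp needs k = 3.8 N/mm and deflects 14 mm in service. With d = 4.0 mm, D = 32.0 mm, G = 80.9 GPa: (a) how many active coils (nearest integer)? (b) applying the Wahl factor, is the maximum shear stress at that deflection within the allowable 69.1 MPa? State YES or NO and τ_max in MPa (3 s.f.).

N_a = Gd⁴/(8D³k) = (80.9×10³)(4.0⁴)/(8·32.0³·3.8) = 20.79 → N_a = 21
Actual rate k = Gd⁴/(8D³·21) = 3.7621 N/mm
Working load F = kδ = 3.7621·14 = 52.669 N
C = 32.0/4.0 = 8.0000; K_W = (4C−1)/(4C−4)+0.615/C = 1.1840
τ_max = K_W·8FD/(πd³) = 1.1840·67.061 = 79.401 MPa
τ_max > 69.1 MPa → exceeds allowable

(a) 21 coils; (b) NO, τ_max = 79.4 MPa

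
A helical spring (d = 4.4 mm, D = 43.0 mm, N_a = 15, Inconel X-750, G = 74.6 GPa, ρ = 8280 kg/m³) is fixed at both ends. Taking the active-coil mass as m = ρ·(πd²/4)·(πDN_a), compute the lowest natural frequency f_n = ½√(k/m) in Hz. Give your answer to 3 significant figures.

53.6 Hz

k = Gd⁴/(8D³N_a) = (74.6×10³)(4.4⁴)/(8·43.0³·15) = 2.9306 N/mm = 2930.6 N/m
Wire length L = πDN_a = π·43.0·15 = 2026.3 mm
m = ρ·(πd²/4)·L = 8280 × 15.205×10⁻⁶ m² × 2.0263 m = 0.25511 kg
f_n = ½√(k/m) = 0.5·√(2930.6/0.25511) = 0.5·√(11488) = 53.59 Hz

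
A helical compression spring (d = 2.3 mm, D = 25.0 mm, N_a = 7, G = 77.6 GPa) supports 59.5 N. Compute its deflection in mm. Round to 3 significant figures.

k = Gd⁴/(8D³N_a) = (77.6×10³)(2.3⁴)/(8·25.0³·7) = 2.4818 N/mm
δ = F/k = 59.5 / 2.4818 = 23.975 mm

24.0 mm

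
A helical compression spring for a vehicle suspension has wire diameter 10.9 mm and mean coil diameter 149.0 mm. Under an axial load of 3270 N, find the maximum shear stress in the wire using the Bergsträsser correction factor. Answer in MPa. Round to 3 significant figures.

Spring index C = D/d = 149.0/10.9 = 13.6697
K_B = (4C+2)/(4C−3) = 56.679/51.679 = 1.0968
τ₀ = 8FD/(πd³) = 8·3270·149.0/(π·10.9³) = 3.89784e+06/4068.5 = 958.06 MPa
τ_max = K·τ₀ = 1.0968 × 958.06 = 1050.8 MPa

1050 MPa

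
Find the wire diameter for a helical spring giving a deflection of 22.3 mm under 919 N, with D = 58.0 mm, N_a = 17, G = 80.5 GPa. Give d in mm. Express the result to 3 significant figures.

10.8 mm

Required rate k = F/δ = 919/22.3 = 41.211 N/mm
d = (8D³N_a·k / G)^(1/4) = (8·58.0³·17·41.211 / (80.5×10³))^0.25
  = (13584)^0.25 = 10.7959 mm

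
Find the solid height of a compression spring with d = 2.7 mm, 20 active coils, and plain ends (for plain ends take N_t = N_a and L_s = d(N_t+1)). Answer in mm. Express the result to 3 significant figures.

plain ends: N_t = N_a = 20
L_s = d·(N_t+1) = 2.7 × 21 = 56.7 mm

56.7 mm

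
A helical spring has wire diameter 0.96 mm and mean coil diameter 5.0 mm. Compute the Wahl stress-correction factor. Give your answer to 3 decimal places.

1.296

C = D/d = 5.0/0.96 = 5.2083
K_W = (4C−1)/(4C−4) + 0.615/C = 19.833/16.833 + 0.1181 = 1.2963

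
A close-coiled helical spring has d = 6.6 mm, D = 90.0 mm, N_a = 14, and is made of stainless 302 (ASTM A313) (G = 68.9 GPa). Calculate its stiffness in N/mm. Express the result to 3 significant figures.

k = Gd⁴/(8D³N_a) = (68.9×10³ × 6.6⁴) / (8 × 90.0³ × 14)
  = 1.30736e+08 / 8.1648e+07 = 1.6012 N/mm

1.60 N/mm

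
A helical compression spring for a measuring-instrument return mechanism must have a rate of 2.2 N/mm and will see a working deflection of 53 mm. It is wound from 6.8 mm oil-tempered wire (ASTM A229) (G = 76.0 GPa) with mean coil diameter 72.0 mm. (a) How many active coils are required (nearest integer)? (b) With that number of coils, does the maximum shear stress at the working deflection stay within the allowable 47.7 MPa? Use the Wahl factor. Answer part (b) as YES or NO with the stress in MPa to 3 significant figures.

N_a = Gd⁴/(8D³k) = (76.0×10³)(6.8⁴)/(8·72.0³·2.2) = 24.74 → N_a = 25
Actual rate k = Gd⁴/(8D³·25) = 2.1768 N/mm
Working load F = kδ = 2.1768·53 = 115.37 N
C = 72.0/6.8 = 10.5882; K_W = (4C−1)/(4C−4)+0.615/C = 1.1363
τ_max = K_W·8FD/(πd³) = 1.1363·67.273 = 76.443 MPa
τ_max > 47.7 MPa → exceeds allowable

(a) 25 coils; (b) NO, τ_max = 76.4 MPa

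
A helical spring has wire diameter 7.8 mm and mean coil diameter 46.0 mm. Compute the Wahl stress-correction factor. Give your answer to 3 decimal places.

C = D/d = 46.0/7.8 = 5.8974
K_W = (4C−1)/(4C−4) + 0.615/C = 22.590/19.590 + 0.1043 = 1.2574

1.257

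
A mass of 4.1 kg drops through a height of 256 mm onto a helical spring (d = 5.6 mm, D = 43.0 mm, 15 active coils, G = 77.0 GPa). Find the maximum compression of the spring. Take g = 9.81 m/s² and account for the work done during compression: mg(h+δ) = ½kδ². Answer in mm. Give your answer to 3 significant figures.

56.3 mm

k = Gd⁴/(8D³N_a) = (77.0×10³)(5.6⁴)/(8·43.0³·15) = 7.937 N/mm
W = mg = 4.1 × 9.81 = 40.221 N
½kδ² − Wδ − Wh = 0 → δ = (W + √(W² + 2kWh))/k
δ = (40.221 + √(1617.7 + 163448))/7.937 = (40.221 + 406.28)/7.937 = 56.256 mm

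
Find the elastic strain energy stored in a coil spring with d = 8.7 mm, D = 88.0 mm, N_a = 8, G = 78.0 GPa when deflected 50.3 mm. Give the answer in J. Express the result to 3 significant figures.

13.0 J

k = Gd⁴/(8D³N_a) = (78.0×10³)(8.7⁴)/(8·88.0³·8) = 10.246 N/mm
U = ½kδ² = 0.5 × 10.246 × 50.3² = 12961 N·mm = 12.961 J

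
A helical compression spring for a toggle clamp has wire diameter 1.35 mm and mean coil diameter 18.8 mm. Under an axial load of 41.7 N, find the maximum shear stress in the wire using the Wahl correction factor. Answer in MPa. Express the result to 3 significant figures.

894 MPa

Spring index C = D/d = 18.8/1.35 = 13.9259
K_W = (4C−1)/(4C−4) + 0.615/C = 54.704/51.704 + 0.0442 = 1.1022
τ₀ = 8FD/(πd³) = 8·41.7·18.8/(π·1.35³) = 6271.68/7.7295 = 811.4 MPa
τ_max = K·τ₀ = 1.1022 × 811.4 = 894.31 MPa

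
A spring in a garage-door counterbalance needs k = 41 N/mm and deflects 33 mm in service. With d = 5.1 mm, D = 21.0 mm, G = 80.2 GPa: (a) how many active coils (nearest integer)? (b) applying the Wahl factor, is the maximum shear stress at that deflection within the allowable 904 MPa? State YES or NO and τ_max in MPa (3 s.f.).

(a) 18 coils; (b) YES, τ_max = 752 MPa

N_a = Gd⁴/(8D³k) = (80.2×10³)(5.1⁴)/(8·21.0³·41) = 17.86 → N_a = 18
Actual rate k = Gd⁴/(8D³·18) = 40.685 N/mm
Working load F = kδ = 40.685·33 = 1342.6 N
C = 21.0/5.1 = 4.1176; K_W = (4C−1)/(4C−4)+0.615/C = 1.3899
τ_max = K_W·8FD/(πd³) = 1.3899·541.25 = 752.3 MPa
τ_max ≤ 904 MPa → acceptable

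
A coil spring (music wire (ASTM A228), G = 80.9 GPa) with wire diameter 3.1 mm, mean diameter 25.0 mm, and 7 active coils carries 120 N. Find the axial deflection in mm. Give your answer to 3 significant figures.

14.1 mm

k = Gd⁴/(8D³N_a) = (80.9×10³)(3.1⁴)/(8·25.0³·7) = 8.5386 N/mm
δ = F/k = 120 / 8.5386 = 14.054 mm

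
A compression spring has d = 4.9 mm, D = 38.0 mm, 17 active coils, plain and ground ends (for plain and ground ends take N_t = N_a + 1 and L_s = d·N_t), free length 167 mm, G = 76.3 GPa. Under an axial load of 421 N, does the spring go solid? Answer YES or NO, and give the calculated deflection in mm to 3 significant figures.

NO, δ = 71.4 mm

k = Gd⁴/(8D³N_a) = (76.3×10³)(4.9⁴)/(8·38.0³·17) = 5.8941 N/mm
N_t = 18; L_s = 4.9·18 = 88.2 mm; δ_solid = L₀ − L_s = 167 − 88.2 = 78.8 mm
δ = F/k = 421/5.8941 = 71.427 mm
δ < δ_solid → spring does not go solid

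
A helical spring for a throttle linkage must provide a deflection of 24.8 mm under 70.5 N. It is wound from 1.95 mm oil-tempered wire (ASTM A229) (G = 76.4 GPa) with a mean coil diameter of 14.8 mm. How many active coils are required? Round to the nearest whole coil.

15

Required rate k = F/δ = 70.5/24.8 = 2.8427 N/mm
N_a = Gd⁴/(8D³k) = (76.4×10³ × 1.95⁴)/(8 × 14.8³ × 2.8427)
    = 1.10467e+06 / 73724.6 = 14.98 → 15 coils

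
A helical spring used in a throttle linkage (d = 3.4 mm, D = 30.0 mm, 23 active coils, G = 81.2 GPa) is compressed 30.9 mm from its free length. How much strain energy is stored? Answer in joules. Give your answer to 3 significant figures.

k = Gd⁴/(8D³N_a) = (81.2×10³)(3.4⁴)/(8·30.0³·23) = 2.1842 N/mm
U = ½kδ² = 0.5 × 2.1842 × 30.9² = 1042.7 N·mm = 1.0427 J

1.04 J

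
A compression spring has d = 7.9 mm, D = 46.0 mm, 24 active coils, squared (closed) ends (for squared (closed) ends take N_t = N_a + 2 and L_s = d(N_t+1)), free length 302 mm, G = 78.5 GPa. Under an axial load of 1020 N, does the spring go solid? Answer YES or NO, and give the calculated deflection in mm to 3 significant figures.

NO, δ = 62.3 mm

k = Gd⁴/(8D³N_a) = (78.5×10³)(7.9⁴)/(8·46.0³·24) = 16.361 N/mm
N_t = 26; L_s = 7.9·27 = 213.3 mm; δ_solid = L₀ − L_s = 302 − 213.3 = 88.7 mm
δ = F/k = 1020/16.361 = 62.344 mm
δ < δ_solid → spring does not go solid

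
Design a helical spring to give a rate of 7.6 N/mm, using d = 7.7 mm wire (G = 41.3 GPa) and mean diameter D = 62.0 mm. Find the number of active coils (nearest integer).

10

N_a = Gd⁴/(8D³k) = (41.3×10³ × 7.7⁴)/(8 × 62.0³ × 7.6)
    = 1.45182e+08 / 1.44903e+07 = 10.02 → 10 coils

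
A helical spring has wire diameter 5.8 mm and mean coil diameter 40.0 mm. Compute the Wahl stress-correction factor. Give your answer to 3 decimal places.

1.216

C = D/d = 40.0/5.8 = 6.8966
K_W = (4C−1)/(4C−4) + 0.615/C = 26.586/23.586 + 0.0892 = 1.2164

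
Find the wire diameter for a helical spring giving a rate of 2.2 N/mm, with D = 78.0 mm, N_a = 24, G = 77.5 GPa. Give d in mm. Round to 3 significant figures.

7.13 mm

d = (8D³N_a·k / G)^(1/4) = (8·78.0³·24·2.2 / (77.5×10³))^0.25
  = (2586.5)^0.25 = 7.1314 mm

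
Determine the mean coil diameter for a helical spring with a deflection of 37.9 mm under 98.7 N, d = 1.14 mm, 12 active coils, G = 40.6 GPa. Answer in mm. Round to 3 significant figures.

Required rate k = F/δ = 98.7/37.9 = 2.6042 N/mm
D = (Gd⁴/(8N_a·k))^(1/3) = (40.6×10³·1.14⁴/(8·12·2.6042))^(1/3)
  = (274.281)^(1/3) = 6.4973 mm

6.50 mm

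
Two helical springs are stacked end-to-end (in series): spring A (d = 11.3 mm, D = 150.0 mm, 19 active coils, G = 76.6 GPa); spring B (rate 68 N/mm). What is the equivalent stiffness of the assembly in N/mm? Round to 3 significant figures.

2.35 N/mm

k_A = Gd⁴/(8D³N_a) = (76.6×10³)(11.3⁴)/(8·150.0³·19) = 2.4346 N/mm
Series: 1/k_eq = 1/2.4346 + 1/68 = 0.42545; k_eq = 2.3504 N/mm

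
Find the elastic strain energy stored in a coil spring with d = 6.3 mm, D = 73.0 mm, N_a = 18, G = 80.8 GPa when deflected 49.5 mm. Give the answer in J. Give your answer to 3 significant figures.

k = Gd⁴/(8D³N_a) = (80.8×10³)(6.3⁴)/(8·73.0³·18) = 2.2722 N/mm
U = ½kδ² = 0.5 × 2.2722 × 49.5² = 2783.7 N·mm = 2.7837 J

2.78 J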